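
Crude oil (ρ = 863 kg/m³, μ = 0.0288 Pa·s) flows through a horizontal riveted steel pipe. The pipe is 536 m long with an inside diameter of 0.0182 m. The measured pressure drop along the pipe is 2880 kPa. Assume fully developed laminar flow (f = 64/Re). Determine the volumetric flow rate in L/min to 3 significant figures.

Q ≈ 30.1 L/min

For laminar flow, f = 64/Re with Re = ρVD/μ, so Darcy-Weisbach reduces to ΔP = 32μLV/D². Solving for V: V = ΔP·D²/(32μL) = 2.88e+06·(0.0182)²/(32·0.0288·536) = 1.931 m/s.
Check: Re = ρVD/μ = 863·1.931·0.0182/0.0288 = 1053 < 2300, so the laminar assumption holds.
Q = V·A = 1.931·(π/4·0.0182²) = 0.0005024 m³/s = 30.1 L/min.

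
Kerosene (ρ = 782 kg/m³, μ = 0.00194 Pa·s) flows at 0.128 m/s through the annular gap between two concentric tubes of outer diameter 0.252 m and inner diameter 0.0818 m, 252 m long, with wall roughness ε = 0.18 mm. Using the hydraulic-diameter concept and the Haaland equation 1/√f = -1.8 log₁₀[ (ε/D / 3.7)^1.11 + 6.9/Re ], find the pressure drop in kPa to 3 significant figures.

Hydraulic diameter D_h = 4A/P = D_o - D_i = 0.252 - 0.0818 = 0.1702 m.
Re = ρVD_h/μ = 782·0.128·0.1702/0.00194 = 8782.
ε/D_h = 0.00018/0.1702 = 0.00106; Haaland gives 1/√f = -1.8 log₁₀[0.000116+0.000786] = 5.48, so f = 0.03329.
ΔP = f(L/D_h)(ρV²/2) = 0.03329·252/0.1702·6.406 = 315.8 Pa.
ΔP = 0.316 kPa.

ΔP ≈ 0.316 kPa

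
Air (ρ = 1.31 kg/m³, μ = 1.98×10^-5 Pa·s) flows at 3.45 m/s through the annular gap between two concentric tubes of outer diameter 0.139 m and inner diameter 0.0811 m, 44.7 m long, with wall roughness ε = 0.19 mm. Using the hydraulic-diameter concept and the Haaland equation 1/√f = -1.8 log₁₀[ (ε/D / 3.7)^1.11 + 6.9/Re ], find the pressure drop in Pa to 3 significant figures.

ΔP ≈ 202 Pa

Hydraulic diameter D_h = 4A/P = D_o - D_i = 0.139 - 0.0811 = 0.0579 m.
Re = ρVD_h/μ = 1.31·3.45·0.0579/1.98e-05 = 1.322e+04.
ε/D_h = 0.00019/0.0579 = 0.00328; Haaland gives 1/√f = -1.8 log₁₀[0.000409+0.000522] = 5.455, so f = 0.0336.
ΔP = f(L/D_h)(ρV²/2) = 0.0336·44.7/0.0579·7.796 = 202.2 Pa.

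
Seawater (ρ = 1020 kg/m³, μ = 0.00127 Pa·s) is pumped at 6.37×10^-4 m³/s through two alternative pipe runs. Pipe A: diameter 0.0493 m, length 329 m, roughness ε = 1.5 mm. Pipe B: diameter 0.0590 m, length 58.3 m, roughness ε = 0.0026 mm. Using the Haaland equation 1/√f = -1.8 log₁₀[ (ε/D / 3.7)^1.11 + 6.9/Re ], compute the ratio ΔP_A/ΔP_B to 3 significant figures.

Pipe A: V = Q/A = 0.000637/0.001909 = 0.3337 m/s; Re = 1.321e+04; ε/D = 0.0304; Haaland → f = 0.0599; ΔP_A = f(L/D)(ρV²/2) = 2.27e+04 Pa.
Pipe B: V = Q/A = 0.000637/0.002734 = 0.233 m/s; Re = 1.104e+04; ε/D = 4.41e-05; Haaland → f = 0.03011; ΔP_B = f(L/D)(ρV²/2) = 823.7 Pa.
ΔP_A/ΔP_B = 2.27e+04/823.7 = 27.6.

ΔP_A/ΔP_B ≈ 27.6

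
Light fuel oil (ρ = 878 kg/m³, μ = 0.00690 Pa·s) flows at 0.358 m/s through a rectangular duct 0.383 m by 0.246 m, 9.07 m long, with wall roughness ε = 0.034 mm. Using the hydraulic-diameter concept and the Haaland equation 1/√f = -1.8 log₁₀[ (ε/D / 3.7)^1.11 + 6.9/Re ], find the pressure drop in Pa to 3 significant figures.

Hydraulic diameter D_h = 4A/P = 4·(0.383·0.246)/(2·(0.383+0.246)) = 0.3769/1.258 = 0.2996 m.
Re = ρVD_h/μ = 878·0.358·0.2996/0.0069 = 1.365e+04.
ε/D_h = 3.4e-05/0.2996 = 0.000113; Haaland gives 1/√f = -1.8 log₁₀[9.78e-06+0.000506] = 5.918, so f = 0.02855.
ΔP = f(L/D_h)(ρV²/2) = 0.02855·9.07/0.2996·56.26 = 48.64 Pa.

ΔP ≈ 48.6 Pa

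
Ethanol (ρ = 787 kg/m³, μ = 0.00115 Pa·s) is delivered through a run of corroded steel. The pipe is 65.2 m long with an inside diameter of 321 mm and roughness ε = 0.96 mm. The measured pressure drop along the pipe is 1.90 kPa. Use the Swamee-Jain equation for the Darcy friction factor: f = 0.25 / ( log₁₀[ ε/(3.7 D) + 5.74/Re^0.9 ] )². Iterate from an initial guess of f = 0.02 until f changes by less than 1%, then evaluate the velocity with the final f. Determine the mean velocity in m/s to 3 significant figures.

Rearranging Darcy-Weisbach: V = √(2·ΔP·D/(f·L·ρ)). With ε/D = 0.00096/0.321 = 0.00299, iterate starting from f = 0.02:
  f = 0.02 → V = √(2·1900·0.321/(0.02·65.2·787)) = 1.09 m/s; Re = ρVD/μ = 2.395e+05; f → 0.02687
  f = 0.02687 → V = 0.9405 m/s; Re = 2.066e+05; f → 0.02697
Converged (Δf/f < 1%). With the final f = 0.02697: V = √(2·1900·0.321/(0.02697·65.2·787)) = 0.9388 m/s.

V ≈ 0.939 m/s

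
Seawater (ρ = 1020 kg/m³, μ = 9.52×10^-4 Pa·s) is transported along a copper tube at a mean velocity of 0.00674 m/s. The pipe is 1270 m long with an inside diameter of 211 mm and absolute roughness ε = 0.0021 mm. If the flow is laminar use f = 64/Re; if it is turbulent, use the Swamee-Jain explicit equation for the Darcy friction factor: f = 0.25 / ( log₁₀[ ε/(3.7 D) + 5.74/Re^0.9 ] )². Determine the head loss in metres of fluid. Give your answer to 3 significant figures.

h_f ≈ 5.85×10^-4 m

Reynolds number Re = ρVD/μ = 1020 · 0.00674 · 0.211 / 0.000952 = 1524.
Re < 2300 → laminar flow, so f = 64/Re = 64/1524 = 0.042 (the turbulent correlation is not needed).
Darcy-Weisbach: ΔP = f(L/D)(ρV²/2) = 0.042·(1270/0.211)·(1020·0.00674²/2) = 0.042·6019·0.02317 = 5.857 Pa.
Head loss h_f = ΔP/(ρg) = 5.857/(1020·9.81) = 5.85×10^-4 m.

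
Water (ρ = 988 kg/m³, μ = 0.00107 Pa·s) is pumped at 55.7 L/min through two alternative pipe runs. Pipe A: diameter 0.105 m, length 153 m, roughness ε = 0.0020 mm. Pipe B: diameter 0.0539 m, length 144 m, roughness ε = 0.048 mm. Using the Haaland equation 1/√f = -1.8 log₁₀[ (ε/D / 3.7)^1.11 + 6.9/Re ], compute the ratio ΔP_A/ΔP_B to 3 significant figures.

ΔP_A/ΔP_B ≈ 0.0423

Pipe A: V = Q/A = 0.0009283/0.008659 = 0.1072 m/s; Re = 1.039e+04; ε/D = 1.9e-05; Haaland → f = 0.03058; ΔP_A = f(L/D)(ρV²/2) = 253 Pa.
Pipe B: V = Q/A = 0.0009283/0.002282 = 0.4069 m/s; Re = 2.025e+04; ε/D = 0.000891; Haaland → f = 0.02735; ΔP_B = f(L/D)(ρV²/2) = 5974 Pa.
ΔP_A/ΔP_B = 253/5974 = 0.0423.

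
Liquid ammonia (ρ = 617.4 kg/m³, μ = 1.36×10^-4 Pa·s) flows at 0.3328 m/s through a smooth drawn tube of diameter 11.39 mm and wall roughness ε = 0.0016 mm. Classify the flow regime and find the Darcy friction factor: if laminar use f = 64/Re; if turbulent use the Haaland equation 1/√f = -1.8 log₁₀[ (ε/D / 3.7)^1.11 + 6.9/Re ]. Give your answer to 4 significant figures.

Re = ρVD/μ = 617.4·0.3328·0.01139/0.000136 = 1.721e+04.
Re > 4000 → turbulent. ε/D = 1.6e-06/0.01139 = 0.00014; Haaland: 1/√f = -1.8 log₁₀[1.24e-05 + 0.000401] = 6.091, so f = 0.02696.

f ≈ 0.02696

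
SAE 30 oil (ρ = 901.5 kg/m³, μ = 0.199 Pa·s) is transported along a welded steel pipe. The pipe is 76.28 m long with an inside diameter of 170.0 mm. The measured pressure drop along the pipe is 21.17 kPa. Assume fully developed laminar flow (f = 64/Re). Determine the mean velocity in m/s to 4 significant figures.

For laminar flow, f = 64/Re with Re = ρVD/μ, so Darcy-Weisbach reduces to ΔP = 32μLV/D². Solving for V: V = ΔP·D²/(32μL) = 2.117e+04·(0.17)²/(32·0.199·76.28) = 1.26 m/s.
Check: Re = ρVD/μ = 901.5·1.26·0.17/0.199 = 970 < 2300, so the laminar assumption holds.

V ≈ 1.260 m/s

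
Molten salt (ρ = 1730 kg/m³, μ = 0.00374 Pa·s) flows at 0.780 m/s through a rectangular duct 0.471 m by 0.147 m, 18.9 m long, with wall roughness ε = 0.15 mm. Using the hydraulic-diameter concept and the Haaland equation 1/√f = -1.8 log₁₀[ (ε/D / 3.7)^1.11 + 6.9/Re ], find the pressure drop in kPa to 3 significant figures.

Hydraulic diameter D_h = 4A/P = 4·(0.471·0.147)/(2·(0.471+0.147)) = 0.2769/1.236 = 0.2241 m.
Re = ρVD_h/μ = 1730·0.78·0.2241/0.00374 = 8.084e+04.
ε/D_h = 0.00015/0.2241 = 0.000669; Haaland gives 1/√f = -1.8 log₁₀[7.01e-05+8.53e-05] = 6.855, so f = 0.02128.
ΔP = f(L/D_h)(ρV²/2) = 0.02128·18.9/0.2241·526.3 = 944.6 Pa.
ΔP = 0.945 kPa.

ΔP ≈ 0.945 kPa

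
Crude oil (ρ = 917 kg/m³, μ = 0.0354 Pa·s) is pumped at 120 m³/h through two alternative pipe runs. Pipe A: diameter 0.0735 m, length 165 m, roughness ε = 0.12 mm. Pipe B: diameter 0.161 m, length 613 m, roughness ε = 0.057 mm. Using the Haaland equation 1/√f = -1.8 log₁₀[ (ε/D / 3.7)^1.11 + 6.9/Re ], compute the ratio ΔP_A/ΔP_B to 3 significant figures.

Pipe A: V = Q/A = 0.03333/0.004243 = 7.856 m/s; Re = 1.496e+04; ε/D = 0.00163; Haaland → f = 0.03038; ΔP_A = f(L/D)(ρV²/2) = 1.93e+06 Pa.
Pipe B: V = Q/A = 0.03333/0.02036 = 1.637 m/s; Re = 6829; ε/D = 0.000354; Haaland → f = 0.03474; ΔP_B = f(L/D)(ρV²/2) = 1.626e+05 Pa.
ΔP_A/ΔP_B = 1.93e+06/1.626e+05 = 11.9.

ΔP_A/ΔP_B ≈ 11.9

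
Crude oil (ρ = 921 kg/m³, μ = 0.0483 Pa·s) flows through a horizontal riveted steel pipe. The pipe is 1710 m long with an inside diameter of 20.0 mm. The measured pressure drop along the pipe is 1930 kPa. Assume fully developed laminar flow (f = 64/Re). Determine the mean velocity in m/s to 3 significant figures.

V ≈ 0.292 m/s

For laminar flow, f = 64/Re with Re = ρVD/μ, so Darcy-Weisbach reduces to ΔP = 32μLV/D². Solving for V: V = ΔP·D²/(32μL) = 1.93e+06·(0.02)²/(32·0.0483·1710) = 0.2921 m/s.
Check: Re = ρVD/μ = 921·0.2921·0.02/0.0483 = 111.4 < 2300, so the laminar assumption holds.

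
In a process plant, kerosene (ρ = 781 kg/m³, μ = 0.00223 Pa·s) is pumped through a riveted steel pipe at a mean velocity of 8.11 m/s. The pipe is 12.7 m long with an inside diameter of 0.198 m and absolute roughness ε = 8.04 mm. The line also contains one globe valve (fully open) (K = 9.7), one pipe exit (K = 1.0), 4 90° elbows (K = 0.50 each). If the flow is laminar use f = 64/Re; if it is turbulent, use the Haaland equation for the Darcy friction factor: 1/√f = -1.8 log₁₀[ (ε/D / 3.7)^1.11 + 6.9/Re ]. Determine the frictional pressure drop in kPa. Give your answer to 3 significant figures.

ΔP ≈ 434 kPa

Reynolds number Re = ρVD/μ = 781 · 8.11 · 0.198 / 0.00223 = 5.624e+05.
Re > 4000 → turbulent. Relative roughness ε/D = 0.00804/0.198 = 0.0406. Haaland: 1/√f = -1.8 log₁₀[(0.0406/3.7)^1.11 + 6.9/5.624e+05] = -1.8 log₁₀[0.00668 + 1.23e-05] = 3.914, so f = 0.06528.
Total minor-loss coefficient ΣK = 1·9.7 + 1·1 + 4·0.5 = 12.7.
ΔP = [f·L/D + ΣK]·(ρV²/2) = [0.06528·12.7/0.198 + 12.7]·(781·8.11²/2) = [4.187 + 12.7]·2.568e+04 = 4.337e+05 Pa.
ΔP = 4.337e+05 Pa = 434 kPa.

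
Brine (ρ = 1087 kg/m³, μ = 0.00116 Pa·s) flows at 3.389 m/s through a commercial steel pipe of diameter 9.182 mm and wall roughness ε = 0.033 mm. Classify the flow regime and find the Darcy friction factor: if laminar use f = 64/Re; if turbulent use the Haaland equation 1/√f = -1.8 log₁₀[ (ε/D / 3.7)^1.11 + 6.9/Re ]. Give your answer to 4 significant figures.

Re = ρVD/μ = 1087·3.389·0.009182/0.00116 = 2.916e+04.
Re > 4000 → turbulent. ε/D = 3.3e-05/0.009182 = 0.00359; Haaland: 1/√f = -1.8 log₁₀[0.000453 + 0.000237] = 5.691, so f = 0.03088.

f ≈ 0.03088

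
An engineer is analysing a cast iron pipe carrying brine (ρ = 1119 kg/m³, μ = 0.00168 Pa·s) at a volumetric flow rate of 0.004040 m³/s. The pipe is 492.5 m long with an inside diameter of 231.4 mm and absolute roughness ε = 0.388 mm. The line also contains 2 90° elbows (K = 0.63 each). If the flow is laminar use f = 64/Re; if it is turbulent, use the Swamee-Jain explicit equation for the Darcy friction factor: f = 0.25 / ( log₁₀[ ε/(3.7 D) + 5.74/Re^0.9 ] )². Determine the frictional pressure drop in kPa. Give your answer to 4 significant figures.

Cross-sectional area A = πD²/4 = π(0.2314)²/4 = 0.04205 m²; mean velocity V = Q/A = 0.00404/0.04205 = 0.09606 m/s.
Reynolds number Re = ρVD/μ = 1119 · 0.09606 · 0.2314 / 0.00168 = 1.481e+04.
Re > 4000 → turbulent. Relative roughness ε/D = 0.000388/0.2314 = 0.00168. Swamee-Jain: f = 0.25/(log₁₀[0.00168/3.7 + 5.74/1.481e+04^0.9])² = 0.25/(log₁₀[0.000453 + 0.00101])² = 0.25/(-2.834)² = 0.03113.
Total minor-loss coefficient ΣK = 2·0.63 = 1.26.
ΔP = [f·L/D + ΣK]·(ρV²/2) = [0.03113·492.5/0.2314 + 1.26]·(1119·0.09606²/2) = [66.26 + 1.26]·5.163 = 348.6 Pa.
ΔP = 348.6 Pa = 0.3486 kPa.

ΔP ≈ 0.3486 kPa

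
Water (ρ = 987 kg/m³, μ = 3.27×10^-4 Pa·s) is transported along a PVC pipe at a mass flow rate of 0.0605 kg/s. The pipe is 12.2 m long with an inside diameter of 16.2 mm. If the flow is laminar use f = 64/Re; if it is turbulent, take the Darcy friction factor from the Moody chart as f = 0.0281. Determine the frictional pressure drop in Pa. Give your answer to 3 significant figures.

ΔP ≈ 924 Pa

A = πD²/4 = π(0.0162)²/4 = 0.0002061 m²; mean velocity V = ṁ/(ρA) = 0.0605/(987 · 0.0002061) = 0.2974 m/s.
Reynolds number Re = ρVD/μ = 987 · 0.2974 · 0.0162 / 0.000327 = 1.454e+04.
Re > 4000 → turbulent; use the Moody-chart value f = 0.0281.
Darcy-Weisbach: ΔP = f(L/D)(ρV²/2) = 0.0281·(12.2/0.0162)·(987·0.2974²/2) = 0.0281·753.1·43.64 = 923.6 Pa.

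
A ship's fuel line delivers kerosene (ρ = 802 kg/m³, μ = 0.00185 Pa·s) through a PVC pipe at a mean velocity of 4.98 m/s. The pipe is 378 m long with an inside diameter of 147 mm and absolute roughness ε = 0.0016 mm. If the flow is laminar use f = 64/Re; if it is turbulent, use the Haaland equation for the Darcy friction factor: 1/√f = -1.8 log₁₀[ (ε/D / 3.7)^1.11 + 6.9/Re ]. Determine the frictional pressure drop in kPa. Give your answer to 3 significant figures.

Reynolds number Re = ρVD/μ = 802 · 4.98 · 0.147 / 0.00185 = 3.174e+05.
Re > 4000 → turbulent. Relative roughness ε/D = 1.6e-06/0.147 = 1.09e-05. Haaland: 1/√f = -1.8 log₁₀[(1.09e-05/3.7)^1.11 + 6.9/3.174e+05] = -1.8 log₁₀[7.25e-07 + 2.17e-05] = 8.367, so f = 0.01428.
Darcy-Weisbach: ΔP = f(L/D)(ρV²/2) = 0.01428·(378/0.147)·(802·4.98²/2) = 0.01428·2571·9945 = 3.653e+05 Pa.
ΔP = 3.653e+05 Pa = 365 kPa.

ΔP ≈ 365 kPa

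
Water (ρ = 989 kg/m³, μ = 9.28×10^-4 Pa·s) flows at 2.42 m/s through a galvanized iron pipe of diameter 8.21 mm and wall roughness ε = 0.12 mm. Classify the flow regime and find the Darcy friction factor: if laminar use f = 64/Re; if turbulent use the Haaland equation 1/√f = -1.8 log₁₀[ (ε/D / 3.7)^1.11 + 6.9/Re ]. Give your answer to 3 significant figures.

f ≈ 0.0454

Re = ρVD/μ = 989·2.42·0.00821/0.000928 = 2.117e+04.
Re > 4000 → turbulent. ε/D = 0.00012/0.00821 = 0.0146; Haaland: 1/√f = -1.8 log₁₀[0.00215 + 0.000326] = 4.692, so f = 0.04543.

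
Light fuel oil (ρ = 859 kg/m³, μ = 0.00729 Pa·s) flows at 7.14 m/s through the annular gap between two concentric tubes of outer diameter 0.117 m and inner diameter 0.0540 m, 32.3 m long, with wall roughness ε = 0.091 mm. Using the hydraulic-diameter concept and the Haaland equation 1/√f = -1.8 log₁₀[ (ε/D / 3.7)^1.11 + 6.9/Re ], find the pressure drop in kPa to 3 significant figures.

ΔP ≈ 278 kPa

Hydraulic diameter D_h = 4A/P = D_o - D_i = 0.117 - 0.054 = 0.063 m.
Re = ρVD_h/μ = 859·7.14·0.063/0.00729 = 5.3e+04.
ε/D_h = 9.1e-05/0.063 = 0.00144; Haaland gives 1/√f = -1.8 log₁₀[0.000165+0.00013] = 6.355, so f = 0.02476.
ΔP = f(L/D_h)(ρV²/2) = 0.02476·32.3/0.063·2.19e+04 = 2.78e+05 Pa.
ΔP = 278 kPa.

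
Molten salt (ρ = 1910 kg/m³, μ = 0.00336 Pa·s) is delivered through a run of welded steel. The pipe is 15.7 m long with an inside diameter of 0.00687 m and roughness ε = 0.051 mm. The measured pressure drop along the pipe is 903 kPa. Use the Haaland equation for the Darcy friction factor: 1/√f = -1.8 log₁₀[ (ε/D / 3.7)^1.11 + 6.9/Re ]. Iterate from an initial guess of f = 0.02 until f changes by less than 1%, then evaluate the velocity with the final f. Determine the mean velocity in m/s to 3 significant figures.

V ≈ 3.25 m/s

Rearranging Darcy-Weisbach: V = √(2·ΔP·D/(f·L·ρ)). With ε/D = 5.1e-05/0.00687 = 0.00742, iterate starting from f = 0.02:
  f = 0.02 → V = √(2·9.03e+05·0.00687/(0.02·15.7·1910)) = 4.548 m/s; Re = ρVD/μ = 1.776e+04; f → 0.03791
  f = 0.03791 → V = 3.304 m/s; Re = 1.29e+04; f → 0.03908
  f = 0.03908 → V = 3.254 m/s; Re = 1.271e+04; f → 0.03915
Converged (Δf/f < 1%). With the final f = 0.03915: V = √(2·9.03e+05·0.00687/(0.03915·15.7·1910)) = 3.251 m/s.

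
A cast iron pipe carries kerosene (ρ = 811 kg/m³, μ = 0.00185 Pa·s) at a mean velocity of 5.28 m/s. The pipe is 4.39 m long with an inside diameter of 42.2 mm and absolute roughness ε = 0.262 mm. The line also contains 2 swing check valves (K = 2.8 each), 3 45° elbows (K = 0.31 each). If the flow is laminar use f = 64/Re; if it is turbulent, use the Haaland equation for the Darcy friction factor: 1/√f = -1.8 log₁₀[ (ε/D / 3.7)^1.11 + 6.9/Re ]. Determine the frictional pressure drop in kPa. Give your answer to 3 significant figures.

ΔP ≈ 113 kPa

Reynolds number Re = ρVD/μ = 811 · 5.28 · 0.0422 / 0.00185 = 9.768e+04.
Re > 4000 → turbulent. Relative roughness ε/D = 0.000262/0.0422 = 0.00621. Haaland: 1/√f = -1.8 log₁₀[(0.00621/3.7)^1.11 + 6.9/9.768e+04] = -1.8 log₁₀[0.000831 + 7.06e-05] = 5.481, so f = 0.03329.
Total minor-loss coefficient ΣK = 2·2.8 + 3·0.31 = 6.53.
ΔP = [f·L/D + ΣK]·(ρV²/2) = [0.03329·4.39/0.0422 + 6.53]·(811·5.28²/2) = [3.463 + 6.53]·1.13e+04 = 1.13e+05 Pa.
ΔP = 1.13e+05 Pa = 113 kPa.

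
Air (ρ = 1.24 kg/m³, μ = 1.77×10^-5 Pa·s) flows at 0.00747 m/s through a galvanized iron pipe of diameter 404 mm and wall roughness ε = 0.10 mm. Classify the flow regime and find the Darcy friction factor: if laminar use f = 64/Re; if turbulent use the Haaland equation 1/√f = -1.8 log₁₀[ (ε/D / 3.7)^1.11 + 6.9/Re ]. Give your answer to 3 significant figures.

f ≈ 0.303

Re = ρVD/μ = 1.24·0.00747·0.404/1.77e-05 = 211.4.
Re < 2300 → laminar, so f = 64/Re = 0.3027 (roughness is irrelevant in laminar flow).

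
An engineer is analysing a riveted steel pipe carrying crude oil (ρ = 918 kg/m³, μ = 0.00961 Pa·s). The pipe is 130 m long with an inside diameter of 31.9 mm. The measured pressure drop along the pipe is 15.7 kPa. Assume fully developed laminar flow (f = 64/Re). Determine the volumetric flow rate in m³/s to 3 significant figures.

For laminar flow, f = 64/Re with Re = ρVD/μ, so Darcy-Weisbach reduces to ΔP = 32μLV/D². Solving for V: V = ΔP·D²/(32μL) = 1.57e+04·(0.0319)²/(32·0.00961·130) = 0.3996 m/s.
Check: Re = ρVD/μ = 918·0.3996·0.0319/0.00961 = 1218 < 2300, so the laminar assumption holds.
Q = V·A = 0.3996·(π/4·0.0319²) = 0.0003194 m³/s = 3.19×10^-4 m³/s.

Q ≈ 3.19×10^-4 m³/s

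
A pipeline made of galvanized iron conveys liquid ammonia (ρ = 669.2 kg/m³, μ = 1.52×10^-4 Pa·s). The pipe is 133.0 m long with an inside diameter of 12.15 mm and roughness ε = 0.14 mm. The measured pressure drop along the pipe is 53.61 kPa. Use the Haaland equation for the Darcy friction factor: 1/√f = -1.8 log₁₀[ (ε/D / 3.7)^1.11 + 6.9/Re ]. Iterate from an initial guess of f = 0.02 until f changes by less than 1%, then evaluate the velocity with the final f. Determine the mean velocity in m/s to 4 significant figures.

V ≈ 0.5942 m/s

Rearranging Darcy-Weisbach: V = √(2·ΔP·D/(f·L·ρ)). With ε/D = 0.00014/0.01215 = 0.0115, iterate starting from f = 0.02:
  f = 0.02 → V = √(2·5.361e+04·0.01215/(0.02·133·669.2)) = 0.8555 m/s; Re = ρVD/μ = 4.576e+04; f → 0.04098
  f = 0.04098 → V = 0.5976 m/s; Re = 3.197e+04; f → 0.04144
  f = 0.04144 → V = 0.5943 m/s; Re = 3.179e+04; f → 0.04145
Converged (Δf/f < 1%). With the final f = 0.04145: V = √(2·5.361e+04·0.01215/(0.04145·133·669.2)) = 0.5942 m/s.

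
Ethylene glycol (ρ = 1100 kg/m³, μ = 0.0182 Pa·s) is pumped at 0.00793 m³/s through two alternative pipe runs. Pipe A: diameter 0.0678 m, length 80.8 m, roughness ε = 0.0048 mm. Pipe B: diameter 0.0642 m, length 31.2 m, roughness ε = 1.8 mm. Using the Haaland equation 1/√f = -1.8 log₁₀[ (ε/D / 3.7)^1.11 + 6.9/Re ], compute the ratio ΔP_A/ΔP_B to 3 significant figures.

ΔP_A/ΔP_B ≈ 1.07

Pipe A: V = Q/A = 0.00793/0.00361 = 2.196 m/s; Re = 9001; ε/D = 7.08e-05; Haaland → f = 0.03187; ΔP_A = f(L/D)(ρV²/2) = 1.008e+05 Pa.
Pipe B: V = Q/A = 0.00793/0.003237 = 2.45 m/s; Re = 9505; ε/D = 0.028; Haaland → f = 0.05897; ΔP_B = f(L/D)(ρV²/2) = 9.459e+04 Pa.
ΔP_A/ΔP_B = 1.008e+05/9.459e+04 = 1.07.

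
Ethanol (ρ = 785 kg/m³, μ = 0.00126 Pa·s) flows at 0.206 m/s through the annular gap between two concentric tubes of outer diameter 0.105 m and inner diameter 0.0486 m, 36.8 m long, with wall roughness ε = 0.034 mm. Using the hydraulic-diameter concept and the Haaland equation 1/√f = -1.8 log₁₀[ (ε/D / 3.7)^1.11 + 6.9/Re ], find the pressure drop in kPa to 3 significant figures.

Hydraulic diameter D_h = 4A/P = D_o - D_i = 0.105 - 0.0486 = 0.0564 m.
Re = ρVD_h/μ = 785·0.206·0.0564/0.00126 = 7238.
ε/D_h = 3.4e-05/0.0564 = 0.000603; Haaland gives 1/√f = -1.8 log₁₀[6.24e-05+0.000953] = 5.388, so f = 0.03445.
ΔP = f(L/D_h)(ρV²/2) = 0.03445·36.8/0.0564·16.66 = 374.4 Pa.
ΔP = 0.374 kPa.

ΔP ≈ 0.374 kPa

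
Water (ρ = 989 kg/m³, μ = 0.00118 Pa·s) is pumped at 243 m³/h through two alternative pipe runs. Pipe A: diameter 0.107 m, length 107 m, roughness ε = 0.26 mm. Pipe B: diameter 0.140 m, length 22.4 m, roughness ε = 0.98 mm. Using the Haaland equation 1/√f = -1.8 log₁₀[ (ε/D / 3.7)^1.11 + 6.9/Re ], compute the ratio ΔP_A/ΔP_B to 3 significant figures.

Pipe A: V = Q/A = 0.0675/0.008992 = 7.507 m/s; Re = 6.732e+05; ε/D = 0.00243; Haaland → f = 0.02494; ΔP_A = f(L/D)(ρV²/2) = 6.95e+05 Pa.
Pipe B: V = Q/A = 0.0675/0.01539 = 4.385 m/s; Re = 5.145e+05; ε/D = 0.007; Haaland → f = 0.03392; ΔP_B = f(L/D)(ρV²/2) = 5.16e+04 Pa.
ΔP_A/ΔP_B = 6.95e+05/5.16e+04 = 13.5.

ΔP_A/ΔP_B ≈ 13.5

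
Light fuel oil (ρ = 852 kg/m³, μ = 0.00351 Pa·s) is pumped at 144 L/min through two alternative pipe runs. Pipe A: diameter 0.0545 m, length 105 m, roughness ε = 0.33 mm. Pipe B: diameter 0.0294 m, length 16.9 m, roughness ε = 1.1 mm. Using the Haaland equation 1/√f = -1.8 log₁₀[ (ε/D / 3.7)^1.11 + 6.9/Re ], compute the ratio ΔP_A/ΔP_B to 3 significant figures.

ΔP_A/ΔP_B ≈ 0.165

Pipe A: V = Q/A = 0.0024/0.002333 = 1.029 m/s; Re = 1.361e+04; ε/D = 0.00606; Haaland → f = 0.03718; ΔP_A = f(L/D)(ρV²/2) = 3.23e+04 Pa.
Pipe B: V = Q/A = 0.0024/0.0006789 = 3.535 m/s; Re = 2.523e+04; ε/D = 0.0374; Haaland → f = 0.06403; ΔP_B = f(L/D)(ρV²/2) = 1.96e+05 Pa.
ΔP_A/ΔP_B = 3.23e+04/1.96e+05 = 0.165.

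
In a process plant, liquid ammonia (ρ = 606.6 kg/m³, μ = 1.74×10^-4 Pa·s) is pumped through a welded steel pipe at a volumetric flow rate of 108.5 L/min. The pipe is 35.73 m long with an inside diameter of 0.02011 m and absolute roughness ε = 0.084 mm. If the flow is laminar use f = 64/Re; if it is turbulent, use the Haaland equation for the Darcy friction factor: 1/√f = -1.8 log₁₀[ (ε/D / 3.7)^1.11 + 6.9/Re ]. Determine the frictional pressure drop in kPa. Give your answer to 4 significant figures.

ΔP ≈ 508.0 kPa

Q = 108.5 L/min = 108.5/60000 = 0.001808 m³/s.
Cross-sectional area A = πD²/4 = π(0.02011)²/4 = 0.0003176 m²; mean velocity V = Q/A = 0.001808/0.0003176 = 5.693 m/s.
Reynolds number Re = ρVD/μ = 606.6 · 5.693 · 0.02011 / 0.000174 = 3.991e+05.
Re > 4000 → turbulent. Relative roughness ε/D = 8.4e-05/0.02011 = 0.00418. Haaland: 1/√f = -1.8 log₁₀[(0.00418/3.7)^1.11 + 6.9/3.991e+05] = -1.8 log₁₀[0.000535 + 1.73e-05] = 5.864, so f = 0.02908.
Darcy-Weisbach: ΔP = f(L/D)(ρV²/2) = 0.02908·(35.73/0.02011)·(606.6·5.693²/2) = 0.02908·1777·9831 = 5.08e+05 Pa.
ΔP = 5.08e+05 Pa = 508.0 kPa.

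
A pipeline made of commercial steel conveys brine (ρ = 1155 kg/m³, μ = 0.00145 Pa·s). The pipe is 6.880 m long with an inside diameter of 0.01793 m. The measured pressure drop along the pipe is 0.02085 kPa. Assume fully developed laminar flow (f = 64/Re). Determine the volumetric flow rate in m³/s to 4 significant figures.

Q ≈ 5.302×10^-6 m³/s

For laminar flow, f = 64/Re with Re = ρVD/μ, so Darcy-Weisbach reduces to ΔP = 32μLV/D². Solving for V: V = ΔP·D²/(32μL) = 20.85·(0.01793)²/(32·0.00145·6.88) = 0.021 m/s.
Check: Re = ρVD/μ = 1155·0.021·0.01793/0.00145 = 299.9 < 2300, so the laminar assumption holds.
Q = V·A = 0.021·(π/4·0.01793²) = 5.302e-06 m³/s = 5.302×10^-6 m³/s.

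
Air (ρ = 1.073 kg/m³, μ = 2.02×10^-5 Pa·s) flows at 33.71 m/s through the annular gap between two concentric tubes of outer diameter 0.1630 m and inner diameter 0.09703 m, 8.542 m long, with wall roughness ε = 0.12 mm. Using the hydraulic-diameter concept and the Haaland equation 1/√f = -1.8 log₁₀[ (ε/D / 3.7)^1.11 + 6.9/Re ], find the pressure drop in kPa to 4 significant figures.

ΔP ≈ 1.915 kPa

Hydraulic diameter D_h = 4A/P = D_o - D_i = 0.163 - 0.09703 = 0.06597 m.
Re = ρVD_h/μ = 1.073·33.71·0.06597/2.02e-05 = 1.181e+05.
ε/D_h = 0.00012/0.06597 = 0.00182; Haaland gives 1/√f = -1.8 log₁₀[0.000213+5.84e-05] = 6.42, so f = 0.02426.
ΔP = f(L/D_h)(ρV²/2) = 0.02426·8.542/0.06597·609.7 = 1915 Pa.
ΔP = 1.915 kPa.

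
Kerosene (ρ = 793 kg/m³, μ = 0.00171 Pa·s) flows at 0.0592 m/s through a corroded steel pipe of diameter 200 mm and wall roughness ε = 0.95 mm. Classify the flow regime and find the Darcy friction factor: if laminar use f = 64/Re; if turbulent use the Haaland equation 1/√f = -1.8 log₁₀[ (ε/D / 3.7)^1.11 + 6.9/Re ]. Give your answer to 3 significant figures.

Re = ρVD/μ = 793·0.0592·0.2/0.00171 = 5491.
Re > 4000 → turbulent. ε/D = 0.00095/0.2 = 0.00475; Haaland: 1/√f = -1.8 log₁₀[0.000617 + 0.00126] = 4.909, so f = 0.0415.

f ≈ 0.0415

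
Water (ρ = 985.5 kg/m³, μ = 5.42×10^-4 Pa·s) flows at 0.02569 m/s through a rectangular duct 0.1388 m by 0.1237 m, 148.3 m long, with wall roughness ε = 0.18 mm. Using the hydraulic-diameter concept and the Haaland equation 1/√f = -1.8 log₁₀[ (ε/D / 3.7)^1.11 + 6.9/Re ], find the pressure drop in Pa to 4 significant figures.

ΔP ≈ 13.61 Pa

Hydraulic diameter D_h = 4A/P = 4·(0.1388·0.1237)/(2·(0.1388+0.1237)) = 0.06868/0.525 = 0.1308 m.
Re = ρVD_h/μ = 985.5·0.02569·0.1308/0.000542 = 6111.
ε/D_h = 0.00018/0.1308 = 0.00138; Haaland gives 1/√f = -1.8 log₁₀[0.000156+0.00113] = 5.204, so f = 0.03693.
ΔP = f(L/D_h)(ρV²/2) = 0.03693·148.3/0.1308·0.3252 = 13.61 Pa.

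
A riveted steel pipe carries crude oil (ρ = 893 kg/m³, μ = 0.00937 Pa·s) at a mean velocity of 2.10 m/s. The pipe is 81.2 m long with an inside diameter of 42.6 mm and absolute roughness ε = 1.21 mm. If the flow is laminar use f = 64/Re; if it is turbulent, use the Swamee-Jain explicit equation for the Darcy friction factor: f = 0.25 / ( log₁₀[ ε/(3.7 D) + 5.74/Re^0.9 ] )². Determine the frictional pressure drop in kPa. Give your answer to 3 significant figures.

ΔP ≈ 228 kPa

Reynolds number Re = ρVD/μ = 893 · 2.1 · 0.0426 / 0.00937 = 8526.
Re > 4000 → turbulent. Relative roughness ε/D = 0.00121/0.0426 = 0.0284. Swamee-Jain: f = 0.25/(log₁₀[0.0284/3.7 + 5.74/8526^0.9])² = 0.25/(log₁₀[0.00768 + 0.00166])² = 0.25/(-2.03)² = 0.06069.
Darcy-Weisbach: ΔP = f(L/D)(ρV²/2) = 0.06069·(81.2/0.0426)·(893·2.1²/2) = 0.06069·1906·1969 = 2.278e+05 Pa.
ΔP = 2.278e+05 Pa = 228 kPa.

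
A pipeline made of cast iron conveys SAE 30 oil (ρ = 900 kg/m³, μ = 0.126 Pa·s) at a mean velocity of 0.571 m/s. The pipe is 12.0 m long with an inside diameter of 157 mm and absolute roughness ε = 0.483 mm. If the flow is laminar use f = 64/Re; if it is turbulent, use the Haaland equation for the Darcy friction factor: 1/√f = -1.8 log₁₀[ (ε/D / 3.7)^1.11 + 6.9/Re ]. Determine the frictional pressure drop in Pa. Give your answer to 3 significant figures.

Reynolds number Re = ρVD/μ = 900 · 0.571 · 0.157 / 0.126 = 640.3.
Re < 2300 → laminar flow, so f = 64/Re = 64/640.3 = 0.09995 (the turbulent correlation is not needed).
Darcy-Weisbach: ΔP = f(L/D)(ρV²/2) = 0.09995·(12/0.157)·(900·0.571²/2) = 0.09995·76.43·146.7 = 1121 Pa.

ΔP ≈ 1120 Pa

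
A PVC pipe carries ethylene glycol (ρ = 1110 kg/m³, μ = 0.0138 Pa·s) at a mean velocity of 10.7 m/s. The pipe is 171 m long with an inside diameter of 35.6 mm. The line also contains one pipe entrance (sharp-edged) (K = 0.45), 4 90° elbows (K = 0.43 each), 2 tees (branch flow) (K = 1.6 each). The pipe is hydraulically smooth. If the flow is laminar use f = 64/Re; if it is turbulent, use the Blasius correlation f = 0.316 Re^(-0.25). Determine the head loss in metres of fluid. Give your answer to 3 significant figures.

Reynolds number Re = ρVD/μ = 1110 · 10.7 · 0.0356 / 0.0138 = 3.064e+04.
Re > 4000 → turbulent. Smooth-pipe (Blasius): f = 0.316 Re^(-0.25) = 0.316/(3.064e+04)^0.25 = 0.02388.
Total minor-loss coefficient ΣK = 1·0.45 + 4·0.43 + 2·1.6 = 5.37.
ΔP = [f·L/D + ΣK]·(ρV²/2) = [0.02388·171/0.0356 + 5.37]·(1110·10.7²/2) = [114.7 + 5.37]·6.354e+04 = 7.631e+06 Pa.
Head loss h_f = ΔP/(ρg) = 7.631e+06/(1110·9.81) = 701 m.

h_f ≈ 701 m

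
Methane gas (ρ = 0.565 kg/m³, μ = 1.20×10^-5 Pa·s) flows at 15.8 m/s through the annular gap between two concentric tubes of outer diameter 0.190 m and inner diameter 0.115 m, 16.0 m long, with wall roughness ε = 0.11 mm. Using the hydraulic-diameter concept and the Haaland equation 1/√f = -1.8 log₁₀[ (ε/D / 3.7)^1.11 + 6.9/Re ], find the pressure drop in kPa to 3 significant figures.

Hydraulic diameter D_h = 4A/P = D_o - D_i = 0.19 - 0.115 = 0.075 m.
Re = ρVD_h/μ = 0.565·15.8·0.075/1.2e-05 = 5.579e+04.
ε/D_h = 0.00011/0.075 = 0.00147; Haaland gives 1/√f = -1.8 log₁₀[0.000167+0.000124] = 6.365, so f = 0.02469.
ΔP = f(L/D_h)(ρV²/2) = 0.02469·16/0.075·70.52 = 371.4 Pa.
ΔP = 0.371 kPa.

ΔP ≈ 0.371 kPa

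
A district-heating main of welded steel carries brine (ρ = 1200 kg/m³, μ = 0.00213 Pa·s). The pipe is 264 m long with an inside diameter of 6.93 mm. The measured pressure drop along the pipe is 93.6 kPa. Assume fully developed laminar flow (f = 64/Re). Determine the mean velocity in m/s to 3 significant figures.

V ≈ 0.250 m/s

For laminar flow, f = 64/Re with Re = ρVD/μ, so Darcy-Weisbach reduces to ΔP = 32μLV/D². Solving for V: V = ΔP·D²/(32μL) = 9.36e+04·(0.00693)²/(32·0.00213·264) = 0.2498 m/s.
Check: Re = ρVD/μ = 1200·0.2498·0.00693/0.00213 = 975.3 < 2300, so the laminar assumption holds.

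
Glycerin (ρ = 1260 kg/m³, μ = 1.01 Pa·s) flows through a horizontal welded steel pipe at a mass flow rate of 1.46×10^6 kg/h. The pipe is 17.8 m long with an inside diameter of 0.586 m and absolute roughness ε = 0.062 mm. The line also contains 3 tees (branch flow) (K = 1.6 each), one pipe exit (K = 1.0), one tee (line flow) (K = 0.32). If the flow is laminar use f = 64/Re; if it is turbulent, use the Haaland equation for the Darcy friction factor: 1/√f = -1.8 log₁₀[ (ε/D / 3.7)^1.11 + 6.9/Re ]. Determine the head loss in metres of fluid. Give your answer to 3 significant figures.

ṁ = 1.46×10^6 kg/h = 1.46×10^6/3600 = 405.6 kg/s.
A = πD²/4 = π(0.586)²/4 = 0.2697 m²; mean velocity V = ṁ/(ρA) = 405.6/(1260 · 0.2697) = 1.193 m/s.
Reynolds number Re = ρVD/μ = 1260 · 1.193 · 0.586 / 1.01 = 872.5.
Re < 2300 → laminar flow, so f = 64/Re = 64/872.5 = 0.07336 (the turbulent correlation is not needed).
Total minor-loss coefficient ΣK = 3·1.6 + 1·1 + 1·0.32 = 6.12.
ΔP = [f·L/D + ΣK]·(ρV²/2) = [0.07336·17.8/0.586 + 6.12]·(1260·1.193²/2) = [2.228 + 6.12]·897.3 = 7491 Pa.
Head loss h_f = ΔP/(ρg) = 7491/(1260·9.81) = 0.606 m.

h_f ≈ 0.606 m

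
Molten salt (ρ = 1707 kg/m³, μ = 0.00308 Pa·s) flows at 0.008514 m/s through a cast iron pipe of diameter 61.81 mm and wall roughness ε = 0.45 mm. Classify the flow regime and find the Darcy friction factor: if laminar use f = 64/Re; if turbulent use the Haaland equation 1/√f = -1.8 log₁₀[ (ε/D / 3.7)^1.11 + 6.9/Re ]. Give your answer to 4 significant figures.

Re = ρVD/μ = 1707·0.008514·0.06181/0.00308 = 291.7.
Re < 2300 → laminar, so f = 64/Re = 0.2194 (roughness is irrelevant in laminar flow).

f ≈ 0.2194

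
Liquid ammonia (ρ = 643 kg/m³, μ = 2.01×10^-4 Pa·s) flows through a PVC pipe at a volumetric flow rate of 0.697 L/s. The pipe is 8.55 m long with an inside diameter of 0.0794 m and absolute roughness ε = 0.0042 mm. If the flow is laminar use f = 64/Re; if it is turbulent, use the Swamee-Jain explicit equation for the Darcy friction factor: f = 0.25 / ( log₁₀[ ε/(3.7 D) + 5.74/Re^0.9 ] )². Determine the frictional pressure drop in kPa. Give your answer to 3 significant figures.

Q = 0.697 L/s = 0.697/1000 = 0.000697 m³/s.
Cross-sectional area A = πD²/4 = π(0.0794)²/4 = 0.004951 m²; mean velocity V = Q/A = 0.000697/0.004951 = 0.1408 m/s.
Reynolds number Re = ρVD/μ = 643 · 0.1408 · 0.0794 / 0.000201 = 3.576e+04.
Re > 4000 → turbulent. Relative roughness ε/D = 4.2e-06/0.0794 = 5.29e-05. Swamee-Jain: f = 0.25/(log₁₀[5.29e-05/3.7 + 5.74/3.576e+04^0.9])² = 0.25/(log₁₀[1.43e-05 + 0.000458])² = 0.25/(-3.326)² = 0.0226.
Darcy-Weisbach: ΔP = f(L/D)(ρV²/2) = 0.0226·(8.55/0.0794)·(643·0.1408²/2) = 0.0226·107.7·6.371 = 15.51 Pa.
ΔP = 15.51 Pa = 0.0155 kPa.

ΔP ≈ 0.0155 kPa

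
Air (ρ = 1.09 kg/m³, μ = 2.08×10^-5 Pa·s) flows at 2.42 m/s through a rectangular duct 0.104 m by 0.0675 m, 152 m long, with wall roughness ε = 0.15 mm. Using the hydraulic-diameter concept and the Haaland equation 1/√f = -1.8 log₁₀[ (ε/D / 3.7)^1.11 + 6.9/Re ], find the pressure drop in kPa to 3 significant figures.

ΔP ≈ 0.196 kPa

Hydraulic diameter D_h = 4A/P = 4·(0.104·0.0675)/(2·(0.104+0.0675)) = 0.02808/0.343 = 0.08187 m.
Re = ρVD_h/μ = 1.09·2.42·0.08187/2.08e-05 = 1.038e+04.
ε/D_h = 0.00015/0.08187 = 0.00183; Haaland gives 1/√f = -1.8 log₁₀[0.000214+0.000665] = 5.501, so f = 0.03305.
ΔP = f(L/D_h)(ρV²/2) = 0.03305·152/0.08187·3.192 = 195.8 Pa.
ΔP = 0.196 kPa.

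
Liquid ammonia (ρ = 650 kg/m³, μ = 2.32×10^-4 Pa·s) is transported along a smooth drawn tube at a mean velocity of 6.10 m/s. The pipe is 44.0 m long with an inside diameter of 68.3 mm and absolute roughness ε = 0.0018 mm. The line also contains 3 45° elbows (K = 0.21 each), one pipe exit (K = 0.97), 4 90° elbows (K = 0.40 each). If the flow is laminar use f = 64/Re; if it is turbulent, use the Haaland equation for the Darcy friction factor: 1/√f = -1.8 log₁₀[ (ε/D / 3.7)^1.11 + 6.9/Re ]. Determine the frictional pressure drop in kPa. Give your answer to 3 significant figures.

ΔP ≈ 131 kPa

Reynolds number Re = ρVD/μ = 650 · 6.1 · 0.0683 / 0.000232 = 1.167e+06.
Re > 4000 → turbulent. Relative roughness ε/D = 1.8e-06/0.0683 = 2.64e-05. Haaland: 1/√f = -1.8 log₁₀[(2.64e-05/3.7)^1.11 + 6.9/1.167e+06] = -1.8 log₁₀[1.93e-06 + 5.91e-06] = 9.19, so f = 0.01184.
Total minor-loss coefficient ΣK = 3·0.21 + 1·0.97 + 4·0.4 = 3.2.
ΔP = [f·L/D + ΣK]·(ρV²/2) = [0.01184·44/0.0683 + 3.2]·(650·6.1²/2) = [7.628 + 3.2]·1.209e+04 = 1.309e+05 Pa.
ΔP = 1.309e+05 Pa = 131 kPa.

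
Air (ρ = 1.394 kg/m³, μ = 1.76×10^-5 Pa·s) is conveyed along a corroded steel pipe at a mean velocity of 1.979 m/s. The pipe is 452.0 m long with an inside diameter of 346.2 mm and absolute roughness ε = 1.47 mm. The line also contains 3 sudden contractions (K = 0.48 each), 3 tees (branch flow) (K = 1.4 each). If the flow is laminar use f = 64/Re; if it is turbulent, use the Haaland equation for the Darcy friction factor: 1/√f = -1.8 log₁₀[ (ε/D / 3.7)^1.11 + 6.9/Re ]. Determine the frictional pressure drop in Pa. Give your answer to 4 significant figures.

Reynolds number Re = ρVD/μ = 1.394 · 1.979 · 0.3462 / 1.76e-05 = 5.427e+04.
Re > 4000 → turbulent. Relative roughness ε/D = 0.00147/0.3462 = 0.00425. Haaland: 1/√f = -1.8 log₁₀[(0.00425/3.7)^1.11 + 6.9/5.427e+04] = -1.8 log₁₀[0.000545 + 0.000127] = 5.711, so f = 0.03066.
Total minor-loss coefficient ΣK = 3·0.48 + 3·1.4 = 5.64.
ΔP = [f·L/D + ΣK]·(ρV²/2) = [0.03066·452/0.3462 + 5.64]·(1.394·1.979²/2) = [40.04 + 5.64]·2.73 = 124.7 Pa.

ΔP ≈ 124.7 Pa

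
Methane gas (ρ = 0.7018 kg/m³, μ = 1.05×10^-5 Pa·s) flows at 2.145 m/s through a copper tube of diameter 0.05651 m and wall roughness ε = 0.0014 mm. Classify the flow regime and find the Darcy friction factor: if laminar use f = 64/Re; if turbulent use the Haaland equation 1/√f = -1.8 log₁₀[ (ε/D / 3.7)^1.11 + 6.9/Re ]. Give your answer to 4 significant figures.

Re = ρVD/μ = 0.7018·2.145·0.05651/1.05e-05 = 8102.
Re > 4000 → turbulent. ε/D = 1.4e-06/0.05651 = 2.48e-05; Haaland: 1/√f = -1.8 log₁₀[1.81e-06 + 0.000852] = 5.524, so f = 0.03277.

f ≈ 0.03277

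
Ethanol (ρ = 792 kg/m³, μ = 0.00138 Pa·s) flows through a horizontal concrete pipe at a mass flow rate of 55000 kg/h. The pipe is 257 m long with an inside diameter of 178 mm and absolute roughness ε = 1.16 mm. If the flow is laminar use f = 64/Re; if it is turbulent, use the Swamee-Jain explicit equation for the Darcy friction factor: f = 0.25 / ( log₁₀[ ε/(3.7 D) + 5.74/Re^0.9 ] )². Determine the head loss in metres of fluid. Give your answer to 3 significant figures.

h_f ≈ 1.51 m

ṁ = 55000 kg/h = 55000/3600 = 15.28 kg/s.
A = πD²/4 = π(0.178)²/4 = 0.02488 m²; mean velocity V = ṁ/(ρA) = 15.28/(792 · 0.02488) = 0.7752 m/s.
Reynolds number Re = ρVD/μ = 792 · 0.7752 · 0.178 / 0.00138 = 7.919e+04.
Re > 4000 → turbulent. Relative roughness ε/D = 0.00116/0.178 = 0.00652. Swamee-Jain: f = 0.25/(log₁₀[0.00652/3.7 + 5.74/7.919e+04^0.9])² = 0.25/(log₁₀[0.00176 + 0.000224])² = 0.25/(-2.702)² = 0.03424.
Darcy-Weisbach: ΔP = f(L/D)(ρV²/2) = 0.03424·(257/0.178)·(792·0.7752²/2) = 0.03424·1444·238 = 1.176e+04 Pa.
Head loss h_f = ΔP/(ρg) = 1.176e+04/(792·9.81) = 1.51 m.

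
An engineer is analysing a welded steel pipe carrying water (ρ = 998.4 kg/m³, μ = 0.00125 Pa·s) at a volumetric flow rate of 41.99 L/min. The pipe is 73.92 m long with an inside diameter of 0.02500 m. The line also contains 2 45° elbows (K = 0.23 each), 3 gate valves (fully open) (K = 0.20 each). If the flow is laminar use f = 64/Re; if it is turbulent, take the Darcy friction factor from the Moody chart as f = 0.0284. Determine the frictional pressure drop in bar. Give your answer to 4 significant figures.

Q = 41.99 L/min = 41.99/60000 = 0.0006998 m³/s.
Cross-sectional area A = πD²/4 = π(0.025)²/4 = 0.0004909 m²; mean velocity V = Q/A = 0.0006998/0.0004909 = 1.426 m/s.
Reynolds number Re = ρVD/μ = 998.4 · 1.426 · 0.025 / 0.00125 = 2.847e+04.
Re > 4000 → turbulent; use the Moody-chart value f = 0.0284.
Total minor-loss coefficient ΣK = 2·0.23 + 3·0.2 = 1.06.
ΔP = [f·L/D + ΣK]·(ρV²/2) = [0.0284·73.92/0.025 + 1.06]·(998.4·1.426²/2) = [83.97 + 1.06]·1015 = 8.628e+04 Pa.
ΔP = 8.628e+04 Pa = 0.8628 bar.

ΔP ≈ 0.8628 bar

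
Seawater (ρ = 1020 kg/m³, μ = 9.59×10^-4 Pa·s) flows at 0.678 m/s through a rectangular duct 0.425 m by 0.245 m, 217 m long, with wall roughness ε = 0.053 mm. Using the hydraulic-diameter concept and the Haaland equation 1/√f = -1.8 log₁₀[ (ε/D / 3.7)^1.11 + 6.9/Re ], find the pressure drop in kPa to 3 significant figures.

ΔP ≈ 2.69 kPa

Hydraulic diameter D_h = 4A/P = 4·(0.425·0.245)/(2·(0.425+0.245)) = 0.4165/1.34 = 0.3108 m.
Re = ρVD_h/μ = 1020·0.678·0.3108/0.000959 = 2.241e+05.
ε/D_h = 5.3e-05/0.3108 = 0.000171; Haaland gives 1/√f = -1.8 log₁₀[1.54e-05+3.08e-05] = 7.804, so f = 0.01642.
ΔP = f(L/D_h)(ρV²/2) = 0.01642·217/0.3108·234.4 = 2687 Pa.
ΔP = 2.69 kPa.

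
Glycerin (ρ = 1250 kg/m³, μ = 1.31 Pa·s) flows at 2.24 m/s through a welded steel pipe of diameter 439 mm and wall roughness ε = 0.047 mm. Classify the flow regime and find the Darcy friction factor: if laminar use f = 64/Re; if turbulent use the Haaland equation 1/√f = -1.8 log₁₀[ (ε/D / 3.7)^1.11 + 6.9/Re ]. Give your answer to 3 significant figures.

Re = ρVD/μ = 1250·2.24·0.439/1.31 = 938.3.
Re < 2300 → laminar, so f = 64/Re = 0.06821 (roughness is irrelevant in laminar flow).

f ≈ 0.0682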